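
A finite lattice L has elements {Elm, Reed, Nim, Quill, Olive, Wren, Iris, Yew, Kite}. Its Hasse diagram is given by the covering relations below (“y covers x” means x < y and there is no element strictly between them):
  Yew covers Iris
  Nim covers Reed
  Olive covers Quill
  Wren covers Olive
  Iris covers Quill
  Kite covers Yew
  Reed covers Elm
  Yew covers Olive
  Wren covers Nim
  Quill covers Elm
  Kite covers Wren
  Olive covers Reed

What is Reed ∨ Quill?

Common upper bounds of {Reed, Quill}: Kite, Olive, Wren, Yew.
The least among these is Olive.

Olive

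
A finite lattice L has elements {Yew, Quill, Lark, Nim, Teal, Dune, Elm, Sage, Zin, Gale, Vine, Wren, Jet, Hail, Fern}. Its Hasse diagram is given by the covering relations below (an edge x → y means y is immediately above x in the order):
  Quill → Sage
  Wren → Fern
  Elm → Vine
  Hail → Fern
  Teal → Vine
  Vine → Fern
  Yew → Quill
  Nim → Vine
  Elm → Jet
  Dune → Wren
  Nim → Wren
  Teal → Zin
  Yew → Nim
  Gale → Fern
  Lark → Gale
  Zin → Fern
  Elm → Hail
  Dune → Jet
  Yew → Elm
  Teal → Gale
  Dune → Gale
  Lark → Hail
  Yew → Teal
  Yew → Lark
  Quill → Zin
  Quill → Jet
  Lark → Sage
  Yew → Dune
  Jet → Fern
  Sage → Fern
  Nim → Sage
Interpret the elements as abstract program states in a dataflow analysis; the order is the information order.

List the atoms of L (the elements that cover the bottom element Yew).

Dune, Elm, Lark, Nim, Quill, Teal

The atoms are exactly the elements that cover Yew: Dune, Elm, Lark, Nim, Quill, Teal.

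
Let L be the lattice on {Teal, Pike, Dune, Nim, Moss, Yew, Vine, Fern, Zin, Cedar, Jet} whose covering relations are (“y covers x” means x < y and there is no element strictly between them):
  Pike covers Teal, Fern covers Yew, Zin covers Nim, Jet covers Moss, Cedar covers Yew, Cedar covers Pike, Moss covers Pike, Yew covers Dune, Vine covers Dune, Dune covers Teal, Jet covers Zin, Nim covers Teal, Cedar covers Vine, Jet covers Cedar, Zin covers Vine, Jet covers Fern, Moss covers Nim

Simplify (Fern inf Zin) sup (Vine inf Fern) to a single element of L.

Fern ∧ Zin = Dune
Vine ∧ Fern = Dune
Dune ∨ Dune = Dune

Dune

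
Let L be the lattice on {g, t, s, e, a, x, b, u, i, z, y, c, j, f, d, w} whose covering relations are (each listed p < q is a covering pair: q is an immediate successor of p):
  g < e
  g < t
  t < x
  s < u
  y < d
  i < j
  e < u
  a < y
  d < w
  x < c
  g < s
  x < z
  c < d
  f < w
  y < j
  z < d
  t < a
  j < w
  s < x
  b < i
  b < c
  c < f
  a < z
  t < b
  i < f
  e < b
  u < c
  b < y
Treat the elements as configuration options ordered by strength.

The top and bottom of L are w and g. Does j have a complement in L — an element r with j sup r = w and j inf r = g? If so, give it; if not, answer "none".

Need r with j ∨ r = w and j ∧ r = g.
Checking each element gives: s.

s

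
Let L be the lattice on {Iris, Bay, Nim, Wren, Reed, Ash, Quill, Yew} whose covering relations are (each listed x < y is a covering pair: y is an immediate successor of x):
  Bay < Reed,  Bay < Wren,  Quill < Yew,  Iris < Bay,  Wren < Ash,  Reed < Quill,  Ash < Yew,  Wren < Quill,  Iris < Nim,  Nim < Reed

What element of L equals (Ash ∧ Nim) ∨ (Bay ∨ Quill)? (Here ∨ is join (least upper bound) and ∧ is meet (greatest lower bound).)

Quill

Ash ∧ Nim = Iris
Bay ∨ Quill = Quill
Iris ∨ Quill = Quill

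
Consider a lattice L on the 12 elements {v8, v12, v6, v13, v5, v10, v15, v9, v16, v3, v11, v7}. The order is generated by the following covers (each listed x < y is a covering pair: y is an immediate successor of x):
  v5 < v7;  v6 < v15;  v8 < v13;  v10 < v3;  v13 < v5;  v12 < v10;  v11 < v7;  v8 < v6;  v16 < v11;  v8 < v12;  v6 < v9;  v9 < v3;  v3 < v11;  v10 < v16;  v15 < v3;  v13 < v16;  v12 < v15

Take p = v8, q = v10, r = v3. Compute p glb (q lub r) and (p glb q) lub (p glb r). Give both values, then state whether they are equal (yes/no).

q lub r = v3, so p glb (q lub r) = v8 glb v3 = v8.
p glb q = v8 and p glb r = v8, so (p glb q) lub (p glb r) = v8 lub v8 = v8.
Equal: yes.

v8; v8; yes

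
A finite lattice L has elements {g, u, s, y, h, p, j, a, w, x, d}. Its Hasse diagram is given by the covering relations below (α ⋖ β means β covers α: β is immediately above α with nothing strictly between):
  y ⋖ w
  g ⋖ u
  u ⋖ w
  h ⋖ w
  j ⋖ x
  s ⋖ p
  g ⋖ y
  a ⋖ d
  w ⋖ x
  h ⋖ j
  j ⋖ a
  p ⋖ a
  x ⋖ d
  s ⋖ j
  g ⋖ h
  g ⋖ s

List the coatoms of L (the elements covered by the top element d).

a, x

The coatoms are exactly the elements covered by d: a, x.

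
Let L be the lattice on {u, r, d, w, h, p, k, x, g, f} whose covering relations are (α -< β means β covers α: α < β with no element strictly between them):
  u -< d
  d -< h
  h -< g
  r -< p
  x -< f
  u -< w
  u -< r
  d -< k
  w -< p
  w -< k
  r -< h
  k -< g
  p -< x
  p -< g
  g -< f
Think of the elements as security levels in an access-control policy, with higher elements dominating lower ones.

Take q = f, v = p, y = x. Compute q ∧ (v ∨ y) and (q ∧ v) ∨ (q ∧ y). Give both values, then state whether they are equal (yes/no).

v ∨ y = x, so q ∧ (v ∨ y) = f ∧ x = x.
q ∧ v = p and q ∧ y = x, so (q ∧ v) ∨ (q ∧ y) = p ∨ x = x.
Equal: yes.

x; x; yes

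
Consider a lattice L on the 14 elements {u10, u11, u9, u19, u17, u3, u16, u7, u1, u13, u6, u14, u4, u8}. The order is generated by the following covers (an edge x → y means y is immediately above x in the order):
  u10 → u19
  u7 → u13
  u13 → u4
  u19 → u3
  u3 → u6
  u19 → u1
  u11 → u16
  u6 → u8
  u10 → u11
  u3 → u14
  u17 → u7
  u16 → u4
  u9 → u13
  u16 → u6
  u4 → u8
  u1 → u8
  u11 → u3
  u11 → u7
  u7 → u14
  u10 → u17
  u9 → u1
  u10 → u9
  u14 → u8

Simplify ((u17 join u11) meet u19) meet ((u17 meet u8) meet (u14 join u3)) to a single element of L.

u17 ∨ u11 = u7
u7 ∧ u19 = u10
u17 ∧ u8 = u17
u14 ∨ u3 = u14
u17 ∧ u14 = u17
u10 ∧ u17 = u10

u10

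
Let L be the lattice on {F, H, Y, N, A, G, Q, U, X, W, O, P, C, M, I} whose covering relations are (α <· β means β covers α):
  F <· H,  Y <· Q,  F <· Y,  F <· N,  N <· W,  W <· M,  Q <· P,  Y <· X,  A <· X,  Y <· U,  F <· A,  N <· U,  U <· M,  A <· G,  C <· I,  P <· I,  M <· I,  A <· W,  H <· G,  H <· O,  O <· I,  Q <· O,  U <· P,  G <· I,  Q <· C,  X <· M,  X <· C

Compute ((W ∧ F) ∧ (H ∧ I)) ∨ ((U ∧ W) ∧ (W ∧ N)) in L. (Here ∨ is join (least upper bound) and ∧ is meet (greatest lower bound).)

N

W ∧ F = F
H ∧ I = H
F ∧ H = F
U ∧ W = N
W ∧ N = N
N ∧ N = N
F ∨ N = N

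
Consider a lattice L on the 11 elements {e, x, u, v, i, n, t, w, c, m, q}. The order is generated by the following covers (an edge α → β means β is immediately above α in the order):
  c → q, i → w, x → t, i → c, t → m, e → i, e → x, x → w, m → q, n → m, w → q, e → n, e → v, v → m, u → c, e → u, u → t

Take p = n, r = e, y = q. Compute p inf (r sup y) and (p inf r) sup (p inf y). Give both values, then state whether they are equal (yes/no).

n; n; yes

r sup y = q, so p inf (r sup y) = n inf q = n.
p inf r = e and p inf y = n, so (p inf r) sup (p inf y) = e sup n = n.
Equal: yes.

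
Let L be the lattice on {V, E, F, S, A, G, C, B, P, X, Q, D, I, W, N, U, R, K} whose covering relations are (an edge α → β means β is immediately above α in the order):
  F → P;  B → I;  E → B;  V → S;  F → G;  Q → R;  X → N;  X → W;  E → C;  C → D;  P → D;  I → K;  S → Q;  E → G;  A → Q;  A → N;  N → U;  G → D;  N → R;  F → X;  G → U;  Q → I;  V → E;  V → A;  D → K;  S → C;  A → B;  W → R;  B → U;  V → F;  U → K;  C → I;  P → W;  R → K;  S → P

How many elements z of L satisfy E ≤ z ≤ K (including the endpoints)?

The interval [E, K] = {B, C, D, E, G, I, K, U}, which has 8 elements.

8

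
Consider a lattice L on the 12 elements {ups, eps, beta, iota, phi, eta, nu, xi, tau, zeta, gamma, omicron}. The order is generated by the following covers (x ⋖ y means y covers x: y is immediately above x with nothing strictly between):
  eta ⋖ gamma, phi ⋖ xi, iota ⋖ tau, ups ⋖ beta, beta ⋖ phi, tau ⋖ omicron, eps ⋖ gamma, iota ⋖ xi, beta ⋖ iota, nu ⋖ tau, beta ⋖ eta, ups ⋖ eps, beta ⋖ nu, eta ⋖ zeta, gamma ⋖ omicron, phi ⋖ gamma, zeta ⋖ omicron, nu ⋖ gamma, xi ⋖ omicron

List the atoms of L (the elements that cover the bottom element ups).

beta, eps

The atoms are exactly the elements that cover ups: beta, eps.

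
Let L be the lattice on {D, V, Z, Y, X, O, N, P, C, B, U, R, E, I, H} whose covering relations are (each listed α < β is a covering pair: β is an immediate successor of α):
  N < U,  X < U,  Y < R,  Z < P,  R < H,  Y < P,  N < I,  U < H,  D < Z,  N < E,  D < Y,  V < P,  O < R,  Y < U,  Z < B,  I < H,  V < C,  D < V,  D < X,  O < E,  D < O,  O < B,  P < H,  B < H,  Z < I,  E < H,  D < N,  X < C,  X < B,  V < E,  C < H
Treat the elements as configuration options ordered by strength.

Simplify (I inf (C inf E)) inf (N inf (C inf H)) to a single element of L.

C ∧ E = V
I ∧ V = D
C ∧ H = C
N ∧ C = D
D ∧ D = D

D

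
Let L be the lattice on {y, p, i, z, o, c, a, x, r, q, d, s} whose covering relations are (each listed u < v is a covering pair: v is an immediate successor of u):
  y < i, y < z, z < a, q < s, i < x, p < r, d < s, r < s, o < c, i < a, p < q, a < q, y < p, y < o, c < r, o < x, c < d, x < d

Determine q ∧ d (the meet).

i

Common lower bounds of {q, d}: i, y.
The greatest among these is i.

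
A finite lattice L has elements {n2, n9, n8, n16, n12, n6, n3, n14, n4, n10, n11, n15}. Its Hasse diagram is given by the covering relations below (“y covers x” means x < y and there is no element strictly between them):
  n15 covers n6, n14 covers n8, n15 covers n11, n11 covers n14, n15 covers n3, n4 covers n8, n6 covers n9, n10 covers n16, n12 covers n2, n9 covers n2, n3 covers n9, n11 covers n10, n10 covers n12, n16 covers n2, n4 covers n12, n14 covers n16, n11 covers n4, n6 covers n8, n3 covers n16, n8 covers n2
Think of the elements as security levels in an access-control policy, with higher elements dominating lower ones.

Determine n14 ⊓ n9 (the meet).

Common lower bounds of {n14, n9}: n2.
The greatest among these is n2.

n2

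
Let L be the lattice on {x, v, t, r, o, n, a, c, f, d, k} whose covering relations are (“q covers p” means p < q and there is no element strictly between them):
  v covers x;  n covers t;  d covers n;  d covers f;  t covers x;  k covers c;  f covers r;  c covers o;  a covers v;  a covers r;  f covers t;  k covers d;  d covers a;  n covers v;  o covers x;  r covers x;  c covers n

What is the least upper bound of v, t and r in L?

Common upper bounds of {v, t, r}: d, k.
The least among these is d.

d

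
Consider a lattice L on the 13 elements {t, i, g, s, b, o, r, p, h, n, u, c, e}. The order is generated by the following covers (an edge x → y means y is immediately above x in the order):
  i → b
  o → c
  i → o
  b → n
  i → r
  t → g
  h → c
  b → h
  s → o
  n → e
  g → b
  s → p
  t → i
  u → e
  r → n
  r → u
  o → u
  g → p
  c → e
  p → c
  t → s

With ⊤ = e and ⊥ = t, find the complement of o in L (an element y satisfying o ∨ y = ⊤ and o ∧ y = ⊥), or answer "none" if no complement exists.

For every candidate y, either o ∨ y ≠ e or o ∧ y ≠ t; no complement exists.

none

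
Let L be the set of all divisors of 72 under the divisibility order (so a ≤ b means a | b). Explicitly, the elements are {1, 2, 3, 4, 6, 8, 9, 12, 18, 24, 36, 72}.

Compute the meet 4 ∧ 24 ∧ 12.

In the divisibility order, the meet is the greatest common divisor: gcd(4, 24, 12) = 4.

4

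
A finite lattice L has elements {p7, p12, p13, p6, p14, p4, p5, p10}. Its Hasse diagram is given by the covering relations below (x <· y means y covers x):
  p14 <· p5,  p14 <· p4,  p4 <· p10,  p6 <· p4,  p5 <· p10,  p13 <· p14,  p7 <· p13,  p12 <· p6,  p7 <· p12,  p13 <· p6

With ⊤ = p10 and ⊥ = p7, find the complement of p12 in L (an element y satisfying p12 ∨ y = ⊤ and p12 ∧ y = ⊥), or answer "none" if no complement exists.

Need y with p12 ∨ y = p10 and p12 ∧ y = p7.
Checking each element gives: p5.

p5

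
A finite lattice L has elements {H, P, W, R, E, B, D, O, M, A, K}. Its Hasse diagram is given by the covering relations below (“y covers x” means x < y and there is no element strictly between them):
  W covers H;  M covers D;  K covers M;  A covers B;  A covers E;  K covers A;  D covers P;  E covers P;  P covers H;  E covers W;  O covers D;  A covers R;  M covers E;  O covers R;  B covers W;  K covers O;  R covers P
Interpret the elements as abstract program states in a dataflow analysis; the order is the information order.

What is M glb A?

E

Common lower bounds of {M, A}: E, H, P, W.
The greatest among these is E.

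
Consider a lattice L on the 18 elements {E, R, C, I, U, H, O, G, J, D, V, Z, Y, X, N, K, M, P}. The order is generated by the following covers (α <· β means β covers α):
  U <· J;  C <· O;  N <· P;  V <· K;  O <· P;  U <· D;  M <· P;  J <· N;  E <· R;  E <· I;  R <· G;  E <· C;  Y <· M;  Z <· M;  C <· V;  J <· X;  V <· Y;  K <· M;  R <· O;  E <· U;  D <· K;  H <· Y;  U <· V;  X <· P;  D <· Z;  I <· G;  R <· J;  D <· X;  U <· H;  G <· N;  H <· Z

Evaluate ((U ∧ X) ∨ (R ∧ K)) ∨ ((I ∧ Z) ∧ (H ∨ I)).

U

U ∧ X = U
R ∧ K = E
U ∨ E = U
I ∧ Z = E
H ∨ I = P
E ∧ P = E
U ∨ E = U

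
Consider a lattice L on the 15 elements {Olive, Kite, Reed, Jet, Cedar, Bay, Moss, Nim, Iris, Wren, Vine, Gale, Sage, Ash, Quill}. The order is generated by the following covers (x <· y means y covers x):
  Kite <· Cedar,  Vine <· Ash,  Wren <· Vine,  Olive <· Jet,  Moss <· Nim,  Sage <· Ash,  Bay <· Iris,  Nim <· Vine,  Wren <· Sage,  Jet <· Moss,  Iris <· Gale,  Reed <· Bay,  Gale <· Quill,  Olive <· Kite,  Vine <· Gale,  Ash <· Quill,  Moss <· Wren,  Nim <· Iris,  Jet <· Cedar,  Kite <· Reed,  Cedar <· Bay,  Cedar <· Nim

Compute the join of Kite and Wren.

Vine

Common upper bounds of {Kite, Wren}: Ash, Gale, Quill, Vine.
The least among these is Vine.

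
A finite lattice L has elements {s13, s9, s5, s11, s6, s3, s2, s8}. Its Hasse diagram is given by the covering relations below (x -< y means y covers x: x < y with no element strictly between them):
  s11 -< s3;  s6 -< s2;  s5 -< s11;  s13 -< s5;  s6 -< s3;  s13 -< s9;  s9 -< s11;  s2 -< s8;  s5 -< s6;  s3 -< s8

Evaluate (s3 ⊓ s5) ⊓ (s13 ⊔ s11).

s3 ∧ s5 = s5
s13 ∨ s11 = s11
s5 ∧ s11 = s5

s5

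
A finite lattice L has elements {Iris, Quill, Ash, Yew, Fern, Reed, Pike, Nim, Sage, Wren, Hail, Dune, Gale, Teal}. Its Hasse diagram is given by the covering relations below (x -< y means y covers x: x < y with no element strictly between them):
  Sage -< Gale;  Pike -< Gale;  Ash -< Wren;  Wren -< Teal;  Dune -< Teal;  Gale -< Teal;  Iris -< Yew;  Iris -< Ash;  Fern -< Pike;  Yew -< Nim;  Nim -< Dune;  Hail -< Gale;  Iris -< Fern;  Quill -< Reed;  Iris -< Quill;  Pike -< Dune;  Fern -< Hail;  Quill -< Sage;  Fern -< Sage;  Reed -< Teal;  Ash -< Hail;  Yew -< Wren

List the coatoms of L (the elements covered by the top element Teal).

The coatoms are exactly the elements covered by Teal: Dune, Gale, Reed, Wren.

Dune, Gale, Reed, Wren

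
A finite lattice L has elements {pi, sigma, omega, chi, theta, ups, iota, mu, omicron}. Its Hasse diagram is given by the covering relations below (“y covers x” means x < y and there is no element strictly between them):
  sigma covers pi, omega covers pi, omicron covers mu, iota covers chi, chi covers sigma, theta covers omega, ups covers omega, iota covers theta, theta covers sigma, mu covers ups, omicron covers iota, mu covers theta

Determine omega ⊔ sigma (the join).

theta

Common upper bounds of {omega, sigma}: iota, mu, omicron, theta.
The least among these is theta.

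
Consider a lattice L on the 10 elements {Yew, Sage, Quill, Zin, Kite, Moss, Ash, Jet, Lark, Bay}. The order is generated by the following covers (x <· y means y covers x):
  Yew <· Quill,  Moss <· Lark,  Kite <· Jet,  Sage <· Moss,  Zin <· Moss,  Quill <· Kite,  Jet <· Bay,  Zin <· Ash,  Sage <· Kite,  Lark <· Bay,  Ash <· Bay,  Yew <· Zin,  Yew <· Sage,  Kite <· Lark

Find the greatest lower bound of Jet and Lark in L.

Common lower bounds of {Jet, Lark}: Kite, Quill, Sage, Yew.
The greatest among these is Kite.

Kite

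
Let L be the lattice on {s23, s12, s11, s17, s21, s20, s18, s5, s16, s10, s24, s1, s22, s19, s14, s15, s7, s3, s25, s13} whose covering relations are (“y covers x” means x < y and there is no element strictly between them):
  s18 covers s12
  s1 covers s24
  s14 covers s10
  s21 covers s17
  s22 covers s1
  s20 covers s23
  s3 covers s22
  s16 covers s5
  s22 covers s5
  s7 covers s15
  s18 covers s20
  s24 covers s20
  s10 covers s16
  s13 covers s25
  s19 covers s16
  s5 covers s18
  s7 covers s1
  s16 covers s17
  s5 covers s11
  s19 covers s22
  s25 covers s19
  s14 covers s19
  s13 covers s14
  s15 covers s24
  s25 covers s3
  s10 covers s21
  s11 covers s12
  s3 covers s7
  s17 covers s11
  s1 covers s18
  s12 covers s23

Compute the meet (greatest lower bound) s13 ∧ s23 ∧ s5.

s23

Common lower bounds of {s13, s23, s5}: s23.
The greatest among these is s23.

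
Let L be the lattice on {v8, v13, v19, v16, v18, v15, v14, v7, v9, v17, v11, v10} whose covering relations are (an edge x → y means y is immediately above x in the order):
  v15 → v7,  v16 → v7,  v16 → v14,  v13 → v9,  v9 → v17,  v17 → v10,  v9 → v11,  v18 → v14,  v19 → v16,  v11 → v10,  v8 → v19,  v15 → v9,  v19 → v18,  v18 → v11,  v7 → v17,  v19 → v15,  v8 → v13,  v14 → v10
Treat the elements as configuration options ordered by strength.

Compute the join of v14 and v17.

Common upper bounds of {v14, v17}: v10.
The least among these is v10.

v10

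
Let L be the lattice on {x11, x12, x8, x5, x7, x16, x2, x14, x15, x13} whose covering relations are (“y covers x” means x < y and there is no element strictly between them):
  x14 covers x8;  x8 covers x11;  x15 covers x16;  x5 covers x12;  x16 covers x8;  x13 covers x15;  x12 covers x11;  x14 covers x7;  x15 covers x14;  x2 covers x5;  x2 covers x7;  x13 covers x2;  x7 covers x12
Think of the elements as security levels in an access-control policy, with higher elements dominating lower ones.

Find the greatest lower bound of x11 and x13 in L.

Common lower bounds of {x11, x13}: x11.
The greatest among these is x11.

x11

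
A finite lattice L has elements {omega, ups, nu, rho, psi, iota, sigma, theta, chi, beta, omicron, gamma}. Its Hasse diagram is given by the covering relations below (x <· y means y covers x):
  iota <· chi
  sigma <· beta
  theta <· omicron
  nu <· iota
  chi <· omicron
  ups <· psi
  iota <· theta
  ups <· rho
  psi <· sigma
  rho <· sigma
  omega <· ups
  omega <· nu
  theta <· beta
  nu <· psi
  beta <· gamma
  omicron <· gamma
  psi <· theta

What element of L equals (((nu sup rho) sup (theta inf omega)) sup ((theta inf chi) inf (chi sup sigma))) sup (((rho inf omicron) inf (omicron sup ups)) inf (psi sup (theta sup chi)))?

nu ∨ rho = sigma
theta ∧ omega = omega
sigma ∨ omega = sigma
theta ∧ chi = iota
chi ∨ sigma = gamma
iota ∧ gamma = iota
sigma ∨ iota = beta
rho ∧ omicron = ups
omicron ∨ ups = omicron
ups ∧ omicron = ups
theta ∨ chi = omicron
psi ∨ omicron = omicron
ups ∧ omicron = ups
beta ∨ ups = beta

beta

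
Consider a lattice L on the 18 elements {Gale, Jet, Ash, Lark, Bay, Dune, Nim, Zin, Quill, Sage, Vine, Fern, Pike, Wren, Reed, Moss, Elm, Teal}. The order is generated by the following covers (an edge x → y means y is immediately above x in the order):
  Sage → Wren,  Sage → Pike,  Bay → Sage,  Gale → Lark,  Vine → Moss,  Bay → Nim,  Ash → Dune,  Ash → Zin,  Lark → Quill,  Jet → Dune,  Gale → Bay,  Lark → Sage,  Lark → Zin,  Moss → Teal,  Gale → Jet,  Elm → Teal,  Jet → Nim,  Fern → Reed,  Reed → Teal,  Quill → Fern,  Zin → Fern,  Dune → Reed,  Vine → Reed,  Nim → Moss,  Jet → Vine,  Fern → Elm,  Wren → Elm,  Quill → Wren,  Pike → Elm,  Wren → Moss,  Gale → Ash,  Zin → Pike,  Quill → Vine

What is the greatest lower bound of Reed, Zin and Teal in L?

Common lower bounds of {Reed, Zin, Teal}: Ash, Gale, Lark, Zin.
The greatest among these is Zin.

Zin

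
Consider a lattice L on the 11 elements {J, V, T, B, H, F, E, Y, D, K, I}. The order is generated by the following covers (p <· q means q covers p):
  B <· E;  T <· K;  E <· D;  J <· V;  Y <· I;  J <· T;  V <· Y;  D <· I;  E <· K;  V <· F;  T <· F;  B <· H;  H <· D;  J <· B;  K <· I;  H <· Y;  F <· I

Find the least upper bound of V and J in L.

Common upper bounds of {V, J}: F, I, V, Y.
The least among these is V.

V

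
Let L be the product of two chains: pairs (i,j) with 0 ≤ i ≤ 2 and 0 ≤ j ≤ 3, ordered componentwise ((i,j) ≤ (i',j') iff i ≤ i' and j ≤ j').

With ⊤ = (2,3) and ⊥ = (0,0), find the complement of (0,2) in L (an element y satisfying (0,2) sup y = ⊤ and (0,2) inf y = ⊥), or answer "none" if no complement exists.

none

For every candidate y, either (0,2) ∨ y ≠ (2,3) or (0,2) ∧ y ≠ (0,0); no complement exists.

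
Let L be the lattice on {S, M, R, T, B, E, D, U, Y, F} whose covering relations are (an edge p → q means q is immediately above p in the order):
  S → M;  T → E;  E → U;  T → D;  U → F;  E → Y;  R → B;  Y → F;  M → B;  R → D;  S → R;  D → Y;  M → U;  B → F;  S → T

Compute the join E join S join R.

Common upper bounds of {E, S, R}: F, Y.
The least among these is Y.

Y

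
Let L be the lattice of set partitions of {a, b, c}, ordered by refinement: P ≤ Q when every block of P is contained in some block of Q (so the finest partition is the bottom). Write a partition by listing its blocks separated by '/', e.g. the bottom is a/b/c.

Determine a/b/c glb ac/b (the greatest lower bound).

The meet (common refinement) of a/b/c and ac/b intersects blocks pairwise, giving a/b/c.

a/b/c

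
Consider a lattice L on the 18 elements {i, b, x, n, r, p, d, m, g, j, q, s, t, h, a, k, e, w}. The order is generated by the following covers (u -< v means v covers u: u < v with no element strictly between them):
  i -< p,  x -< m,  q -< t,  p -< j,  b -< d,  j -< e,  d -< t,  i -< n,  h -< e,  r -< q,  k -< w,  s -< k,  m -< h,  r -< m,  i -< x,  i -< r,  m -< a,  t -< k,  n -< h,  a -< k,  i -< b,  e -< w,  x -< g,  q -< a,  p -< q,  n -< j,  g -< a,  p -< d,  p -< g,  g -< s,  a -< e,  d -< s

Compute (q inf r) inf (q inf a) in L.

r

q ∧ r = r
q ∧ a = q
r ∧ q = r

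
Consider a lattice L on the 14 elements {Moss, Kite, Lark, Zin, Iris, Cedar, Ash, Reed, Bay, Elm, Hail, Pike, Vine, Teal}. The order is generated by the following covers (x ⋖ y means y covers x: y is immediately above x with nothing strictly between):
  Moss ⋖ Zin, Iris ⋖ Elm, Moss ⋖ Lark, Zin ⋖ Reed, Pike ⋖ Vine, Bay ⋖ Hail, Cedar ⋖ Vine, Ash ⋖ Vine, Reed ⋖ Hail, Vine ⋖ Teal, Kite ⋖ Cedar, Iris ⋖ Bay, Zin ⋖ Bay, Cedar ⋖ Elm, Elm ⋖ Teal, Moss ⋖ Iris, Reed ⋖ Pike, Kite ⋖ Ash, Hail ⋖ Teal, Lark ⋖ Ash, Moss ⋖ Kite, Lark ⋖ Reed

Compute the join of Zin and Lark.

Reed

Common upper bounds of {Zin, Lark}: Hail, Pike, Reed, Teal, Vine.
The least among these is Reed.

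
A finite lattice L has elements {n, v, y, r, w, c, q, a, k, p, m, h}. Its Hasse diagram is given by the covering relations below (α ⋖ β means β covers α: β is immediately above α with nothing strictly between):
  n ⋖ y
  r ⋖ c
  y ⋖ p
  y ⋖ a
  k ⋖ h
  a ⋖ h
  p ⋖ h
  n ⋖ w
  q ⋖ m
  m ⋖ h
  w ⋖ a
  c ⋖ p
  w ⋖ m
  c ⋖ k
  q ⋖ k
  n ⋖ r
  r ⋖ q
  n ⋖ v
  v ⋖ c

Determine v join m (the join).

h

Common upper bounds of {v, m}: h.
The least among these is h.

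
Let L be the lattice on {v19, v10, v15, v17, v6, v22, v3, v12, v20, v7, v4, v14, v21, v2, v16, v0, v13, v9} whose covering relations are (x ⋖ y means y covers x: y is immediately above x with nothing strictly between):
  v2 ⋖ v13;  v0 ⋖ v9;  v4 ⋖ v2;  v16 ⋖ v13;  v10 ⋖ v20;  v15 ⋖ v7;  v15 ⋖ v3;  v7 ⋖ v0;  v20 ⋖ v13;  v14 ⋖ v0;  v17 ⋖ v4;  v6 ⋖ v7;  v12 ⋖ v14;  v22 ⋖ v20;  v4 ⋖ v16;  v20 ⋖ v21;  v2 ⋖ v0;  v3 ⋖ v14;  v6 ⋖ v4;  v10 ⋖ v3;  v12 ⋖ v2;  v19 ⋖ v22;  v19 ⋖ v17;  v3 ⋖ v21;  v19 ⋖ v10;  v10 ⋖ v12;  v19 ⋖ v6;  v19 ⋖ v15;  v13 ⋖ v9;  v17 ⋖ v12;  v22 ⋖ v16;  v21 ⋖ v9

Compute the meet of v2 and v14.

v12

Common lower bounds of {v2, v14}: v10, v12, v17, v19.
The greatest among these is v12.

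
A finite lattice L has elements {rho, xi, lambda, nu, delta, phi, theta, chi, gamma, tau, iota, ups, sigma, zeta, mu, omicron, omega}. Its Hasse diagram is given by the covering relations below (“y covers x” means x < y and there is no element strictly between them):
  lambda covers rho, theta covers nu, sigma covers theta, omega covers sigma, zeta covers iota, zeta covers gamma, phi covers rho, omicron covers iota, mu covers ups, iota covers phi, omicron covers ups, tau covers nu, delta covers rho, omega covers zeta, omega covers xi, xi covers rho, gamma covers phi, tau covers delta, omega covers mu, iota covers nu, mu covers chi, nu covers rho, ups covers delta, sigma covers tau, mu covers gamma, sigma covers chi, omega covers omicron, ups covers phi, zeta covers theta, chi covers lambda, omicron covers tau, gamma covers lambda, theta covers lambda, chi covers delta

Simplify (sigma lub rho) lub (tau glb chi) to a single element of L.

sigma ∨ rho = sigma
tau ∧ chi = delta
sigma ∨ delta = sigma

sigma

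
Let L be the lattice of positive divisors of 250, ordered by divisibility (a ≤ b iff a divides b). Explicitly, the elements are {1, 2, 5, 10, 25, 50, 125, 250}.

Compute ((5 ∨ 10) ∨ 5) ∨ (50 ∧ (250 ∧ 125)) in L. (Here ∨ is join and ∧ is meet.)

5 ∨ 10 = 10
10 ∨ 5 = 10
250 ∧ 125 = 125
50 ∧ 125 = 25
10 ∨ 25 = 50

50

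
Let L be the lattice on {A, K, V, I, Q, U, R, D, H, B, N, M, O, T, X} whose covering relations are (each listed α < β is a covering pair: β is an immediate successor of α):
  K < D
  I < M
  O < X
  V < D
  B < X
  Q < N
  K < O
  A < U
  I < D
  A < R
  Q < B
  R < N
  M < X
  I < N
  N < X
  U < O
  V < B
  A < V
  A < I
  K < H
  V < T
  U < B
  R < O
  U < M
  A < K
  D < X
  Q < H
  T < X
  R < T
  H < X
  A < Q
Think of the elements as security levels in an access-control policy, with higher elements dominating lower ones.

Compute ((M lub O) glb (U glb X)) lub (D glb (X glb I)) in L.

M

M ∨ O = X
U ∧ X = U
X ∧ U = U
X ∧ I = I
D ∧ I = I
U ∨ I = M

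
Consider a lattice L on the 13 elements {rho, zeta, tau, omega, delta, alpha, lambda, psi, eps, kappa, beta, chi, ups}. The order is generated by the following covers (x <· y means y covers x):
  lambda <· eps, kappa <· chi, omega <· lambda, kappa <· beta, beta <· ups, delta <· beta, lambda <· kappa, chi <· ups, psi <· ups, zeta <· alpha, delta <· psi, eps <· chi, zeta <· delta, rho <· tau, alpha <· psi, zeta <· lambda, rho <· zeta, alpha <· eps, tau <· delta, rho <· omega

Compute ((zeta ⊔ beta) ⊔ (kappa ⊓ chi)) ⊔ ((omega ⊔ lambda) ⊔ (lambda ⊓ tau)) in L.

beta

zeta ∨ beta = beta
kappa ∧ chi = kappa
beta ∨ kappa = beta
omega ∨ lambda = lambda
lambda ∧ tau = rho
lambda ∨ rho = lambda
beta ∨ lambda = beta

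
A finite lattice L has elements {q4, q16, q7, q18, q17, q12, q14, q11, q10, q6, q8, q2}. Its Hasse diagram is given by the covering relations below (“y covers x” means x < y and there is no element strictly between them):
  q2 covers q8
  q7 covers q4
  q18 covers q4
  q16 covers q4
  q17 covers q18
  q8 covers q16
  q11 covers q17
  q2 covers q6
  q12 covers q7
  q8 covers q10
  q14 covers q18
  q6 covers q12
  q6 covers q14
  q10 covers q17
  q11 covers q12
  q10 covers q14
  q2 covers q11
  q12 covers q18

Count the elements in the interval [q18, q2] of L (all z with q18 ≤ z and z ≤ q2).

9

The interval [q18, q2] = {q10, q11, q12, q14, q17, q18, q2, q6, q8}, which has 9 elements.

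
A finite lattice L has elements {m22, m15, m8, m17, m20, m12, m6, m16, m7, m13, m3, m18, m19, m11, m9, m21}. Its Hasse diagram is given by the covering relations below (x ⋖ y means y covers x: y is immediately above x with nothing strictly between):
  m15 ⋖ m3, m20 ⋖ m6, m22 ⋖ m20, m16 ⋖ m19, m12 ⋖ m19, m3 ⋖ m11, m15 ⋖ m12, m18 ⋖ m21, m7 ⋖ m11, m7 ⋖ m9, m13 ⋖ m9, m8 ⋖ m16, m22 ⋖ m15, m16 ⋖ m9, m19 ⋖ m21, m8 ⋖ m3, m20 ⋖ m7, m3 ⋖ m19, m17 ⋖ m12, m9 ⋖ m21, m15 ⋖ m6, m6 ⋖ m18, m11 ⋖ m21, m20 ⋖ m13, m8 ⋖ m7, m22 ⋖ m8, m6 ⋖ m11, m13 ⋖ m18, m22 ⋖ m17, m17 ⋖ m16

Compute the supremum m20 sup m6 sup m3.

Common upper bounds of {m20, m6, m3}: m11, m21.
The least among these is m11.

m11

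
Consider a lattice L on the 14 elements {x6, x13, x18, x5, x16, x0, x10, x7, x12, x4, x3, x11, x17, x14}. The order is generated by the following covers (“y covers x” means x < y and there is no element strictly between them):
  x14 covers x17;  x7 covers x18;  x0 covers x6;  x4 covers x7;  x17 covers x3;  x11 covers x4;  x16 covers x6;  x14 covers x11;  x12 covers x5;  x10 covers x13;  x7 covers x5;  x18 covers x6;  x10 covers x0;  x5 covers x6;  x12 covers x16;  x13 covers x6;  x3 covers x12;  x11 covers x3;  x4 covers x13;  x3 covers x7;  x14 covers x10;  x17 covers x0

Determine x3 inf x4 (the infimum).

x7

Common lower bounds of {x3, x4}: x18, x5, x6, x7.
The greatest among these is x7.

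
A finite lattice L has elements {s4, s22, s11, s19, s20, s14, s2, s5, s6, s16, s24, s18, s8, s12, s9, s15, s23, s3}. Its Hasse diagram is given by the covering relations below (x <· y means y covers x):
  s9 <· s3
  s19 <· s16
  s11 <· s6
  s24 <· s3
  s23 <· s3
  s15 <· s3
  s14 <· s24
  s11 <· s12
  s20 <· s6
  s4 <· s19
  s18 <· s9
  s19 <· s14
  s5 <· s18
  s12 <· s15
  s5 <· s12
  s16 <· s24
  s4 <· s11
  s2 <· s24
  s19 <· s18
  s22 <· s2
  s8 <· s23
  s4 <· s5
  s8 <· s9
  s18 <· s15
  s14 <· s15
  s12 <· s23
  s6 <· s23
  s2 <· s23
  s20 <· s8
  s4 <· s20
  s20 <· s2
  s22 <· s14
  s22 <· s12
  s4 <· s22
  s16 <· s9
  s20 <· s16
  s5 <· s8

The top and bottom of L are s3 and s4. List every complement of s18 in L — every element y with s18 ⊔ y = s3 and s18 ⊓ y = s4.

Need y with s18 ∨ y = s3 and s18 ∧ y = s4.
Checking each element gives: s2, s6.

s2, s6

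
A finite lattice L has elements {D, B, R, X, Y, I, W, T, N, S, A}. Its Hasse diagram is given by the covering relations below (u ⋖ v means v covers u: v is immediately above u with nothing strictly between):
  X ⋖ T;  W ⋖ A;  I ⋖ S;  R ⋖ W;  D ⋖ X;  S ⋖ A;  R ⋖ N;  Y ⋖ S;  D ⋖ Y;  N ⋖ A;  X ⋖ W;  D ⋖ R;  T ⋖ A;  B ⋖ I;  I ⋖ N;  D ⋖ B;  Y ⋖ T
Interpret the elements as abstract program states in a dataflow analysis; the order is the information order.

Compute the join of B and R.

N

Common upper bounds of {B, R}: A, N.
The least among these is N.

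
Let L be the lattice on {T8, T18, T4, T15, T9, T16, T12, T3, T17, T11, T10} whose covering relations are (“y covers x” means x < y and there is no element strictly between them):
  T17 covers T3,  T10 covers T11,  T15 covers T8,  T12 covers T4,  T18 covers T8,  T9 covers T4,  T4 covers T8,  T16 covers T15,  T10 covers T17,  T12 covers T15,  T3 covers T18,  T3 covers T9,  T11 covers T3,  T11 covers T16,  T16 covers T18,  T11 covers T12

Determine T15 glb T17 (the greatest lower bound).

Common lower bounds of {T15, T17}: T8.
The greatest among these is T8.

T8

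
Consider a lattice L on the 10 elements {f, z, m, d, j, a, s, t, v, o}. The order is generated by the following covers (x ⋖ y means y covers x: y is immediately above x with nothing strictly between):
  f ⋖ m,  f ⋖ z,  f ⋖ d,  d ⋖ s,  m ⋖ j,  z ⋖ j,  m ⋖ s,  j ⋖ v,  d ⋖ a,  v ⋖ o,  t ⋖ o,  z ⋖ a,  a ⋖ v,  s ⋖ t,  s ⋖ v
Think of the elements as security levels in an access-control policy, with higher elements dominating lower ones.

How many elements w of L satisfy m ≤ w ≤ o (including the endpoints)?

The interval [m, o] = {j, m, o, s, t, v}, which has 6 elements.

6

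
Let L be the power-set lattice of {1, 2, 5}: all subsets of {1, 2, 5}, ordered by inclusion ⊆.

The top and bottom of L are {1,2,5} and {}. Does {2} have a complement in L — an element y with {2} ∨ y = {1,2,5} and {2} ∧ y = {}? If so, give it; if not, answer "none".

Need y with {2} ∨ y = {1,2,5} and {2} ∧ y = {}.
Checking each element gives: {1,5}.

{1,5}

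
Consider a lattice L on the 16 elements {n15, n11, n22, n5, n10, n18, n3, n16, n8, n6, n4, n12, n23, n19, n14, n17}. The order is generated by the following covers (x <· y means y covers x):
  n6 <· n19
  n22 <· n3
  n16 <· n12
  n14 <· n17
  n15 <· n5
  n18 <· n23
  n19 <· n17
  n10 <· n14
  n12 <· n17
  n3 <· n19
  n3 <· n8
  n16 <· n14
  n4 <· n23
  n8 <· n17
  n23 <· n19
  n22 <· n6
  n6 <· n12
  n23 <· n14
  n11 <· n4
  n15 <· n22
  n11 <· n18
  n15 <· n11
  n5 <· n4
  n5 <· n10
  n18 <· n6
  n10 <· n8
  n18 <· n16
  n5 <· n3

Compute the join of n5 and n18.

n23

Common upper bounds of {n5, n18}: n14, n17, n19, n23.
The least among these is n23.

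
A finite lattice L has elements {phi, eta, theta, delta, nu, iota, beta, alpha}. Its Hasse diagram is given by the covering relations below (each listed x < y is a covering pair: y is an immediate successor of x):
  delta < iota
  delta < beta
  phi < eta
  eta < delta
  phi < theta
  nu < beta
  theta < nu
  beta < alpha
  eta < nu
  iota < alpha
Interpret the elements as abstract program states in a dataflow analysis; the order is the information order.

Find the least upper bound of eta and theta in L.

Common upper bounds of {eta, theta}: alpha, beta, nu.
The least among these is nu.

nu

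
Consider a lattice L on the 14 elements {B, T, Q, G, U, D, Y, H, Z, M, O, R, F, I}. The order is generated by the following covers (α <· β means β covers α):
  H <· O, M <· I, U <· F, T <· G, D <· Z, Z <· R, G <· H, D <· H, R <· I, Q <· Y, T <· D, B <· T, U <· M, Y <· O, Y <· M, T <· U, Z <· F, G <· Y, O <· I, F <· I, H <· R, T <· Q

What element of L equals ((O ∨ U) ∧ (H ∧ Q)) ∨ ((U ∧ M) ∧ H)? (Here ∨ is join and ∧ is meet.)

T

O ∨ U = I
H ∧ Q = T
I ∧ T = T
U ∧ M = U
U ∧ H = T
T ∨ T = T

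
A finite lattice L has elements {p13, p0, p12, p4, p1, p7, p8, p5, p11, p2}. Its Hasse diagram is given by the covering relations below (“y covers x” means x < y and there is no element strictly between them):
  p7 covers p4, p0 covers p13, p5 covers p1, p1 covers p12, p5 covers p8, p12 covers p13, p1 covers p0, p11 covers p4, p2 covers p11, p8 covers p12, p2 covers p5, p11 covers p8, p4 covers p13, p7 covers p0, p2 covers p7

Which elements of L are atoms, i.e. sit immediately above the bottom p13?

p0, p12, p4

The atoms are exactly the elements that cover p13: p0, p12, p4.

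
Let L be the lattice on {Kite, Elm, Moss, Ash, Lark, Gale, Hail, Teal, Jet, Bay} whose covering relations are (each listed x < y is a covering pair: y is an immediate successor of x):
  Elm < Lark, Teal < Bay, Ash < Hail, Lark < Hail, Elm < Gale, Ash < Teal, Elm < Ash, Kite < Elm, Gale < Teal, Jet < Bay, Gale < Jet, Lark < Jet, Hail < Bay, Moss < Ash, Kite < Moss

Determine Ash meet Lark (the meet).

Common lower bounds of {Ash, Lark}: Elm, Kite.
The greatest among these is Elm.

Elm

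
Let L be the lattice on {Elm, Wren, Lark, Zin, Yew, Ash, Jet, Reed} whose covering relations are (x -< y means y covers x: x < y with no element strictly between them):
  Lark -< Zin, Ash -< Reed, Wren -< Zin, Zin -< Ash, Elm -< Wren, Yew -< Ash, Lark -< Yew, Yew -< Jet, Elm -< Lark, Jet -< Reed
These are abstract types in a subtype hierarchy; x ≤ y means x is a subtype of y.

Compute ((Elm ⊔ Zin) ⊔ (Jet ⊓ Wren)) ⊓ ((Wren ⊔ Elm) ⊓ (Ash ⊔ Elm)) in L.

Wren

Elm ∨ Zin = Zin
Jet ∧ Wren = Elm
Zin ∨ Elm = Zin
Wren ∨ Elm = Wren
Ash ∨ Elm = Ash
Wren ∧ Ash = Wren
Zin ∧ Wren = Wren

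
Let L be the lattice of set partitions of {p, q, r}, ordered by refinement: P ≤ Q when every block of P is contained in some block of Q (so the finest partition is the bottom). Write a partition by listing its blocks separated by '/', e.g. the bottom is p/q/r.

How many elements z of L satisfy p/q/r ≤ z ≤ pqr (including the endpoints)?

The interval [p/q/r, pqr] = {p/q/r, p/qr, pq/r, pqr, pr/q}, which has 5 elements.

5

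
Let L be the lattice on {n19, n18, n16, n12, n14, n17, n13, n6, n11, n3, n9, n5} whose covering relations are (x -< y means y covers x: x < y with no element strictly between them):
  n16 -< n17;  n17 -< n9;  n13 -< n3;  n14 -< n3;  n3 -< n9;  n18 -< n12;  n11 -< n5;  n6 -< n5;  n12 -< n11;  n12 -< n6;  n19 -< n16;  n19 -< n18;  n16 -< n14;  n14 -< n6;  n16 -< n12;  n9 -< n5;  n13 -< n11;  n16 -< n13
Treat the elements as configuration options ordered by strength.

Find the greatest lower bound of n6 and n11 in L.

n12

Common lower bounds of {n6, n11}: n12, n16, n18, n19.
The greatest among these is n12.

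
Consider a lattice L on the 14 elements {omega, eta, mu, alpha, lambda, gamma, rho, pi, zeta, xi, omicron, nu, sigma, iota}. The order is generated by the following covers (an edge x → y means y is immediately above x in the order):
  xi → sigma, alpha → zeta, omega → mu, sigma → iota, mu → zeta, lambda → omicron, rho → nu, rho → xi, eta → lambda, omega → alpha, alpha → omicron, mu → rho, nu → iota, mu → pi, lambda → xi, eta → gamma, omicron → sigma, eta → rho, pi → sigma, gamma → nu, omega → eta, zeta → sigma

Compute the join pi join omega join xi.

sigma

Common upper bounds of {pi, omega, xi}: iota, sigma.
The least among these is sigma.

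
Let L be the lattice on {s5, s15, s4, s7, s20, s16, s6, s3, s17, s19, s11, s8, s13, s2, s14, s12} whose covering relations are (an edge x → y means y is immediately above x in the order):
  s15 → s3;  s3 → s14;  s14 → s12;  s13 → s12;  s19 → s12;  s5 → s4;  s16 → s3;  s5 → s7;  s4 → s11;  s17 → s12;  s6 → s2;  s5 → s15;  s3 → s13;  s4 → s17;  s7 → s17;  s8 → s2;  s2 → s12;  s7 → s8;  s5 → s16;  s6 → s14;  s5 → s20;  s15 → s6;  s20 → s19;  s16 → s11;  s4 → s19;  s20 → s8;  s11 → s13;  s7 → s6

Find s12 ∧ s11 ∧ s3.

s16

Common lower bounds of {s12, s11, s3}: s16, s5.
The greatest among these is s16.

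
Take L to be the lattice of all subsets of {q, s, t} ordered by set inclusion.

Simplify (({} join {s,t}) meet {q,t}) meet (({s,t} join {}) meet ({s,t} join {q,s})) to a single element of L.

{} ∨ {s,t} = {s,t}
{s,t} ∧ {q,t} = {t}
{s,t} ∨ {} = {s,t}
{s,t} ∨ {q,s} = {q,s,t}
{s,t} ∧ {q,s,t} = {s,t}
{t} ∧ {s,t} = {t}

{t}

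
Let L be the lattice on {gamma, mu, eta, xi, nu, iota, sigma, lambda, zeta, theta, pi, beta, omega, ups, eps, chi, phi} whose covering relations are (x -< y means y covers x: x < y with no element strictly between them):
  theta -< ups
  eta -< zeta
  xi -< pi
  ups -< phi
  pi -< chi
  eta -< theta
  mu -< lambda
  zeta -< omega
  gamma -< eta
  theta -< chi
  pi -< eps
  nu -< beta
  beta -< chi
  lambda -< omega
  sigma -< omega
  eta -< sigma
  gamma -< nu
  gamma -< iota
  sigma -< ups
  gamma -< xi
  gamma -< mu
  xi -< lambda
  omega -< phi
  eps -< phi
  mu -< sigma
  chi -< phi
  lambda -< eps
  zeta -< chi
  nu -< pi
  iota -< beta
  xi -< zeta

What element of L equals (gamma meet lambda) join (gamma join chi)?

chi

gamma ∧ lambda = gamma
gamma ∨ chi = chi
gamma ∨ chi = chi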